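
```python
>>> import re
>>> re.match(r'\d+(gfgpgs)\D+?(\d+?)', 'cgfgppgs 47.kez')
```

`re.match` only tries the pattern at the start of the string.
Here the string doesn't start with a match, so the call returns None.

None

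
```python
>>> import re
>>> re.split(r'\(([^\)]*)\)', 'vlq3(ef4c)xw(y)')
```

['vlq3', 'ef4c', 'xw', 'y', '']

The group in the pattern means `split` returns the separators' captures alongside the pieces.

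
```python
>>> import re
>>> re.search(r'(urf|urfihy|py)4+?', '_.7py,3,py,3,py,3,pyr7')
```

`re.search` scans for the first position where the pattern succeeds.
Here no position works, so the call returns None.

None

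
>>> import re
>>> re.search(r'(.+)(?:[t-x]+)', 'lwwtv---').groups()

('lwwt',)

The match spans [0:5] → 'lwwtv'.
Captured: group 1 = 'lwwt'.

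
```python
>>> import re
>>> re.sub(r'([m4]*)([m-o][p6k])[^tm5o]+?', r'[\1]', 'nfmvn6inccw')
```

'nfmv[]nccw'

This matches zero or more of one of [m4] (captured); then a character in [m-o], then one of [p6k] (captured); then one or more of any character except [tm5o] (lazy).
A `+?`/`*?`/`{m,n}?` starts at its minimum and grows only as far as needed for what follows to match.
Matches: at [4:7] → 'n6i'.
The replacement refers to a captured group, so each match is rewritten using its own captured text.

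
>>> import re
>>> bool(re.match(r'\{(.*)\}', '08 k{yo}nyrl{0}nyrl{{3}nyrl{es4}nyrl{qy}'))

`re.match` only tries the pattern at the start of the string.
Here the string doesn't start with a match, so the call returns None, and `bool(None)` is False.

False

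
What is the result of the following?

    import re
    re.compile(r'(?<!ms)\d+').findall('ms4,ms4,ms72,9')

The negative lookahead/lookbehind blocks any match where the forbidden context is present.
Scanning left to right: at [11:12] → '2'; at [13:14] → '9'.
Since nothing is captured, `findall` lists the 2 matched substrings directly.

['2', '9']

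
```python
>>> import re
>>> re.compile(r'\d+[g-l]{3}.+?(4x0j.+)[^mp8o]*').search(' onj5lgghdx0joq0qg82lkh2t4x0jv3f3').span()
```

Pattern: one or more of a digit; then exactly 3 of a character in [g-l], then one or more of any character (lazy); then the literal '4x', then the literal '0j', then one or more of any character (captured); then zero or more of any character except [mp8o].
`search` walks the string left to right and returns the first match it finds.
The match spans [4:33] → '5lgghdx0joq0qg82lkh2t4x0jv3f3'.
Captured: group 1 = '4x0jv3f3'.

(4, 33)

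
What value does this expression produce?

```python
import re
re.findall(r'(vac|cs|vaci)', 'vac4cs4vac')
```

['vac', 'cs', 'vac']

With a single group, `findall` returns only what that group captured — 3 items.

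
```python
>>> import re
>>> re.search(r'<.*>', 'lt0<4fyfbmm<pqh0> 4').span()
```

(3, 17)

The match spans [3:17] → '<4fyfbmm<pqh0>'.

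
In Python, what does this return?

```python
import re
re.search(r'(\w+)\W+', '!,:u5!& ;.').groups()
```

('u5',)

The pattern matches one or more of a word character (captured); then one or more of a non-word character.
`re.search` tries every starting position until one works.
The match spans [3:10] → 'u5!& ;.'.
Captured: group 1 = 'u5'.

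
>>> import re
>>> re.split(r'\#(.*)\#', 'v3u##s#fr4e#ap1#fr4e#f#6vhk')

['v3u', '#s#fr4e#ap1#fr4e#f', '6vhk']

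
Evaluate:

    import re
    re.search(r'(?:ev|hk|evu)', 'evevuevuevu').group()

'ev'

The match spans [0:2] → 'ev'.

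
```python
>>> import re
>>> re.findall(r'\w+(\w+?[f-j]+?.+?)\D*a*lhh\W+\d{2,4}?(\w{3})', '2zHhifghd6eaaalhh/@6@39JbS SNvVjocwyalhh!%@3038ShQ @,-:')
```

The pattern matches one or more of a word character; then one or more of a word character (lazy), then one or more of a character in [f-j] (lazy), then one or more of any character (lazy) (captured); then zero or more of a non-digit, then zero or more of the literal 'a'; then the literal 'lhh', then one or more of a non-word character, then 2 to 4 of a digit (lazy); then exactly 3 of a word character (captured).
Walking the string: at [0:48] match '2zHhifghd6eaaalhh/@6@39JbS SNvVjocwyalhh!%@3038S', groups = ('hh/@6@39', '38S').
With 2 capturing groups, `findall` returns a 2-tuple per match.

[('hh/@6@39', '38S')]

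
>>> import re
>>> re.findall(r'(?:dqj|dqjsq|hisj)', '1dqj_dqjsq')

Alternation tries branches left to right and keeps the first one that lets the overall match succeed at that position.
Matches: at [1:4] → 'dqj'; at [5:8] → 'dqj'.
`findall` yields the raw match text (2 of them) because the pattern has no groups.

['dqj', 'dqj']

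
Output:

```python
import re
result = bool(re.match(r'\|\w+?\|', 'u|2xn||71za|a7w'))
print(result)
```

False

`re.match` won't scan ahead — the pattern has to work from the very first character.
Here the pattern fails at index 0, so the call returns None, and `bool(None)` is False.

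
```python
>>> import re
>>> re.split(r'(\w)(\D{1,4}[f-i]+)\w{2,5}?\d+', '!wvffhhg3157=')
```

['!', 'w', 'vffhhg', '=']

Pattern: a word character (captured); then 1 to 4 of a non-digit, then one or more of a character in [f-i] (captured); then 2 to 5 of a word character (lazy), then one or more of a digit.
Matches to split on: at [1:12] → 'wvffhhg3157'.
`re.split` interleaves the captured-group text with the surrounding fragments.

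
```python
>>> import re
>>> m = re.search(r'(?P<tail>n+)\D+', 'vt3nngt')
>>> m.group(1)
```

'nn'

The match spans [3:7] → 'nngt'.
Captured: group 1 = 'nn'.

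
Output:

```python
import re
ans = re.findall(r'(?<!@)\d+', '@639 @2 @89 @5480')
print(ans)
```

A negative assertion filters positions out without eating any characters.
Since nothing is captured, `findall` lists the 3 matched substrings directly.

['39', '9', '480']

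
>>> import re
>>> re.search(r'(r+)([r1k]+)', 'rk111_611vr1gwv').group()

'rk111'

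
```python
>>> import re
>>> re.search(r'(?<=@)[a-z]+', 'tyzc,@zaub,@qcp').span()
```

(6, 10)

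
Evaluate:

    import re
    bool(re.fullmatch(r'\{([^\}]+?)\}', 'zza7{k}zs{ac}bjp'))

False

`re.fullmatch` is like wrapping the pattern in `^…$` (in single-line mode).
Here there's no way to consume every character, so the call returns None, and `bool(None)` is False.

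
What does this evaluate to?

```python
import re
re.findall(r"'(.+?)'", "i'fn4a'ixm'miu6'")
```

One capturing group, so `findall` returns just the captured substring from each match — 2 in all.

['fn4a', 'miu6']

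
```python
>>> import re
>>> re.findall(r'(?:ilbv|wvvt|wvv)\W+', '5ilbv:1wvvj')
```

Walking the string: at [1:6] → 'ilbv:'.
`findall` yields the raw match text (1 of them) because the pattern has no groups.

['ilbv:']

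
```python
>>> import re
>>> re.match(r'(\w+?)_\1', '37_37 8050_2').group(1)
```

'37'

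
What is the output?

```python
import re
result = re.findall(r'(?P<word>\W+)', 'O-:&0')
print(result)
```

This matches one or more of a non-word character (captured as 'word').
Scanning left to right: at [1:4] match '-:&', group 1 = '-:&'.
Because there's exactly one group, `findall` drops the full match and keeps group 1 from the one hit.

['-:&']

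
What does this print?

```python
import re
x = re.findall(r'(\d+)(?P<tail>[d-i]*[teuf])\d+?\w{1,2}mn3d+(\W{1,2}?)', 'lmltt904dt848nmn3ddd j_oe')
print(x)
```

The pattern matches one or more of a digit (captured); then zero or more of a character in [d-i], then one of [teuf] (captured as 'tail'); then one or more of a digit (lazy); then 1 to 2 of a word character, then the literal 'mn3', then one or more of a literal 'd'; then 1 to 2 of a non-word character (lazy) (captured).
3 groups means the one result is a tuple of 3 captured strings — 1 here.

[('904', 'dt', ' ')]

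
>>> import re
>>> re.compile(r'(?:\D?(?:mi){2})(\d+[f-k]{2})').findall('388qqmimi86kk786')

['86kk']

Pattern: optionally a non-digit, then the literal 'mi' repeated 2 times (non-capturing group); then one or more of a digit, then exactly 2 of a character in [f-k] (captured).
Matches: at [4:13] match 'qmimi86kk', group 1 = '86kk'.
Because there's exactly one group, `findall` drops the full match and keeps group 1 from the one hit.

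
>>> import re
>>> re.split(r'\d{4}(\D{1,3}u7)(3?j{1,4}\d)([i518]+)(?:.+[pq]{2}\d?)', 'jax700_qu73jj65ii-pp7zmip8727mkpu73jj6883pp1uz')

['jax700_qu73jj65ii-pp7zmip', 'mkpu7', '3jj6', '88', 'uz']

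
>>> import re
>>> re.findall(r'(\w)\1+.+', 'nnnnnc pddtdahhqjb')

['n']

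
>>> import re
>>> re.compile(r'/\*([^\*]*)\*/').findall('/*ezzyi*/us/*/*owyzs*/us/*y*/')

Because there's exactly one group, `findall` drops the full match and keeps group 1 from each hit.

['ezzyi', 'owyzs', 'y']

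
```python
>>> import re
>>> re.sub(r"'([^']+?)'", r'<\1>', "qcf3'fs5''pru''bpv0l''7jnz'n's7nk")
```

"qcf3<fs5><pru><bpv0l><7jnz>n's7nk"

Matches: at [4:9] → "'fs5'"; at [9:14] → "'pru'"; at [14:21] → "'bpv0l'"; at [21:27] → "'7jnz'".
`\1` in the replacement pulls in group 1's text for each match.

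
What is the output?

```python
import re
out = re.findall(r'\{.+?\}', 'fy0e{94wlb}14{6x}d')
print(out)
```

['{94wlb}', '{6x}']

A `+?`/`*?`/`{m,n}?` starts at its minimum and grows only as far as needed for what follows to match.
Walking the string: at [4:11] → '{94wlb}'; at [13:17] → '{6x}'.
No capturing groups, so `findall` returns the 2 full match strings.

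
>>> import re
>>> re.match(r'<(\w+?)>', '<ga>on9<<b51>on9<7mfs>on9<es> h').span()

`match` is anchored at position 0; if the pattern doesn't fit there, it returns None.
The match spans [0:4] → '<ga>'.
Captured: group 1 = 'ga'.

(0, 4)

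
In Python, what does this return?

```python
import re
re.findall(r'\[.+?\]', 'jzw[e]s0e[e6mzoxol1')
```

Walking the string: at [3:6] → '[e]'.
With no groups in the pattern, `findall` gives back each whole match — 1 here.

['[e]']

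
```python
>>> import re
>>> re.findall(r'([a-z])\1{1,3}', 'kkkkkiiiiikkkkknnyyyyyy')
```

`\1` is not a pattern — it's the concrete string captured by group 1, re-applied verbatim.
One capturing group, so `findall` returns just the captured substring from each match — 6 in all.

['k', 'i', 'k', 'n', 'y', 'y']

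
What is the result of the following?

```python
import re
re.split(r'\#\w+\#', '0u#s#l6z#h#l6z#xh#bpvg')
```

['0u', 'l6z', 'l6z', 'bpvg']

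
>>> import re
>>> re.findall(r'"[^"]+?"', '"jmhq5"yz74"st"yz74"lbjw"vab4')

['"jmhq5"', '"st"', '"lbjw"']

Matches: at [0:7] → '"jmhq5"'; at [11:15] → '"st"'; at [19:25] → '"lbjw"'.
Since nothing is captured, `findall` lists the 3 matched substrings directly.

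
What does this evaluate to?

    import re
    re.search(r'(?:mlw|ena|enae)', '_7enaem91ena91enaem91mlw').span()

`|` is ordered: at each position the engine commits to the first alternative that works.
The match spans [2:5] → 'ena'.

(2, 5)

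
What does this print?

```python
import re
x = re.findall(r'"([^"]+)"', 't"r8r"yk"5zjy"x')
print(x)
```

Walking the string: at [1:6] match '"r8r"', group 1 = 'r8r'; at [8:14] match '"5zjy"', group 1 = '5zjy'.
`findall` collects group 1 from each match (2 total).

['r8r', '5zjy']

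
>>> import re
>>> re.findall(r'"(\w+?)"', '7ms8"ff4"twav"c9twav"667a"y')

Matches: at [4:9] match '"ff4"', group 1 = 'ff4'; at [13:21] match '"c9twav"', group 1 = 'c9twav'.
Because there's exactly one group, `findall` drops the full match and keeps group 1 from each hit.

['ff4', 'c9twav']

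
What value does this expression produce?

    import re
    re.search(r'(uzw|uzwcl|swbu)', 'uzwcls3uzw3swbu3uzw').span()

(0, 3)

`|` is ordered: at each position the engine commits to the first alternative that works.
The match spans [0:3] → 'uzw'.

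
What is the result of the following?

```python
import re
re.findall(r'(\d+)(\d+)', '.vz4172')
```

[('417', '2')]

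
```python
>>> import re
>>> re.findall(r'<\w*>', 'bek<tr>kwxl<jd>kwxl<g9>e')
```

['<tr>', '<jd>', '<g9>']

Scanning left to right: at [3:7] → '<tr>'; at [11:15] → '<jd>'; at [19:23] → '<g9>'.
`findall` yields the raw match text (3 of them) because the pattern has no groups.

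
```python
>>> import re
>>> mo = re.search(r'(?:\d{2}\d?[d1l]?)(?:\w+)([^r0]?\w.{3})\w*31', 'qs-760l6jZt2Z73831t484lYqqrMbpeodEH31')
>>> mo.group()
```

'760l6jZt2Z73831t484lYqqrMbpeodEH31'

The match spans [3:37] → '760l6jZt2Z73831t484lYqqrMbpeodEH31'.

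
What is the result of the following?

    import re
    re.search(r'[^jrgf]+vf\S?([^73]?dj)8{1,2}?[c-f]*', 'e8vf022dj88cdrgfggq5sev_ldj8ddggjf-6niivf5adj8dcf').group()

'-6niivf5adj8dcf'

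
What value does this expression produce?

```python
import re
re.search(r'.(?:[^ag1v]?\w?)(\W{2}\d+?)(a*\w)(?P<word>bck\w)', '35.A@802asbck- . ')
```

None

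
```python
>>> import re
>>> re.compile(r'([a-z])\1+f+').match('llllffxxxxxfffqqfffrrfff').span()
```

The backreference `\1` re-matches whatever the first group consumed, character for character.
`re.match` won't scan ahead — the pattern has to work from the very first character.
The match spans [0:6] → 'llllff'.
Captured: group 1 = 'l'.

(0, 6)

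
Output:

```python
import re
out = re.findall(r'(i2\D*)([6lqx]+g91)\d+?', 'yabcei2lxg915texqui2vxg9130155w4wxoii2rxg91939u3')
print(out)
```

The pattern matches the literal 'i2', then zero or more of a non-digit (captured); then one or more of one of [6lqx], then the literal 'g91' (captured); then one or more of a digit (lazy).
2 groups means each result is a tuple of 2 captured strings — 3 here.

[('i2l', 'xg91'), ('i2v', 'xg91'), ('i2r', 'xg91')]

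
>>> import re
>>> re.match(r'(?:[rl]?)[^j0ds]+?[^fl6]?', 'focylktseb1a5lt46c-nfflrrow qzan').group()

'fo'

Pattern: optionally one of [rl] (non-capturing group); then one or more of any character except [j0ds] (lazy), then optionally any character except [fl6].
A `+?`/`*?`/`{m,n}?` starts at its minimum and grows only as far as needed for what follows to match.
`match` is anchored at position 0; if the pattern doesn't fit there, it returns None.
The match spans [0:2] → 'fo'.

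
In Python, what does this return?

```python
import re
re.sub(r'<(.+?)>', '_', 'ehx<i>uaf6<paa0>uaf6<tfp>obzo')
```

'ehx_uaf6_uaf6_obzo'

Matches: at [3:6] → '<i>'; at [10:16] → '<paa0>'; at [20:25] → '<tfp>'.
Each match is replaced by '_'.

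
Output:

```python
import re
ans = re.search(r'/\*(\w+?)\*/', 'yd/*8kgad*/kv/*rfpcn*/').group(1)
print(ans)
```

8kgad

The match spans [2:11] → '/*8kgad*/'.
Captured: group 1 = '8kgad'.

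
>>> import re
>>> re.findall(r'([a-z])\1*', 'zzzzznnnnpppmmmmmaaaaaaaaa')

['z', 'n', 'p', 'm', 'a']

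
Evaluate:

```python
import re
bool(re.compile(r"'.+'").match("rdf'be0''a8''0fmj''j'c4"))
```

False

`match` is anchored at position 0; if the pattern doesn't fit there, it returns None.
Here the pattern fails at index 0, so the call returns None, and `bool(None)` is False.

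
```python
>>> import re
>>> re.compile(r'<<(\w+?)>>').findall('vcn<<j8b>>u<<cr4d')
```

`findall` collects group 1 from the one match (1 total).

['j8b']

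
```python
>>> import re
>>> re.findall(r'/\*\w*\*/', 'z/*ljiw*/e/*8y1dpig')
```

['/*ljiw*/']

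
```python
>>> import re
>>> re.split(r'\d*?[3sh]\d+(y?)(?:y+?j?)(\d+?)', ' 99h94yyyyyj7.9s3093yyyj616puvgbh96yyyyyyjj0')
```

[' ', 'y', '7', '.', 'y', '6', '16puvgbh96yyyyyyjj0']

This matches zero or more of a digit (lazy), then one of [3sh], then one or more of a digit; then optionally a literal 'y' (captured); then one or more of the literal 'y' (lazy), then optionally a literal 'j' (non-capturing group); then one or more of a digit (lazy) (captured).
Matches to split on: at [1:13] → '99h94yyyyyj7'; at [14:25] → '9s3093yyyj6'.
`re.split` interleaves the captured-group text with the surrounding fragments.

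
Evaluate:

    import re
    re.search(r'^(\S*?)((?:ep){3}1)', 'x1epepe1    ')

None

The pattern matches anchored at the start of the string; then zero or more of a non-whitespace character (lazy) (captured); then the literal 'ep' repeated 3 times, then a literal '1' (captured).
`re.search` tries every starting position until one works.
Here the pattern never matches, so the call returns None.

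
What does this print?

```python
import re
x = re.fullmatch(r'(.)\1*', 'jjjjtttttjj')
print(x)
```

None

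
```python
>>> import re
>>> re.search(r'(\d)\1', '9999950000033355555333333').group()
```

'99'

`\1` is not a pattern — it's the concrete string captured by group 1, re-applied verbatim.
The match spans [0:2] → '99'.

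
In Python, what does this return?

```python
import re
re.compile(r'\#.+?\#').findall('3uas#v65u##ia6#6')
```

Because the quantifier is non-greedy, it stops expanding at the earliest point where the rest of the pattern can succeed.
Matches: at [4:10] → '#v65u#'; at [10:15] → '#ia6#'.
Since nothing is captured, `findall` lists the 2 matched substrings directly.

['#v65u#', '#ia6#']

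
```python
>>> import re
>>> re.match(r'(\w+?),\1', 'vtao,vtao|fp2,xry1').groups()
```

('vtao',)

After group 1 captures some text, `\1` only succeeds where that same text appears again.
With `match`, the pattern is implicitly anchored at the beginning.
The match spans [0:9] → 'vtao,vtao'.
Captured: group 1 = 'vtao'.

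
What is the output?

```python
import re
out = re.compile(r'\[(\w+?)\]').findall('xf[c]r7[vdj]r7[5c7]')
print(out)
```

With a single group, `findall` returns only what that group captured — 3 items.

['c', 'vdj', '5c7']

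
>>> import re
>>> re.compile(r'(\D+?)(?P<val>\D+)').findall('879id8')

[('i', 'd')]

The pattern matches one or more of a non-digit (lazy) (captured); then one or more of a non-digit (captured as 'val').
Multiple groups make `findall` return tuples — one 2-tuple for the one match.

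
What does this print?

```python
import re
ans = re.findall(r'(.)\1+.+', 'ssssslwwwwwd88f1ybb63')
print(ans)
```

`\1` has to match the exact text group 1 already captured.
One capturing group, so `findall` returns just the captured substring from the one match — 1 in all.

['s']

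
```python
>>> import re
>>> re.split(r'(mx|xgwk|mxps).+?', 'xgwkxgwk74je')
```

Matches to split on: at [0:5] → 'xgwkx'.
The group in the pattern means `split` returns the separators' captures alongside the pieces.

['', 'xgwk', 'gwk74je']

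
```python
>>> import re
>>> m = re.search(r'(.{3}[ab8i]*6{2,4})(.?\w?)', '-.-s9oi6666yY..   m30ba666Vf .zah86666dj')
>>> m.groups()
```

This matches exactly 3 of any character, then zero or more of one of [ab8i], then 2 to 4 of the literal '6' (captured); then optionally any character, then optionally a word character (captured).
Unlike `match`, `search` isn't anchored — it looks for the pattern anywhere in the string.
The match spans [3:13] → 's9oi6666yY'.
Captured: group 1 = 's9oi6666', group 2 = 'yY'.

('s9oi6666', 'yY')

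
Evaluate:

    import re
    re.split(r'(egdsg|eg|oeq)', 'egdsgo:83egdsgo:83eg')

Alternation isn't longest-match — the leftmost alternative that fits at this position is chosen.
Because the pattern has a capturing group, `split` also inserts each captured text between the pieces.

['', 'egdsg', 'o:83', 'egdsg', 'o:83', 'eg', '']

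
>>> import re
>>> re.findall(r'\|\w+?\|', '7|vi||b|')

Scanning left to right: at [1:5] → '|vi|'; at [5:8] → '|b|'.
With no groups in the pattern, `findall` gives back each whole match — 2 here.

['|vi|', '|b|']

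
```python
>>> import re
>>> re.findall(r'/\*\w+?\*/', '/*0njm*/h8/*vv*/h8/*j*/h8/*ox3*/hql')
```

Matches: at [0:8] → '/*0njm*/'; at [10:16] → '/*vv*/'; at [18:23] → '/*j*/'; at [25:32] → '/*ox3*/'.
Since nothing is captured, `findall` lists the 4 matched substrings directly.

['/*0njm*/', '/*vv*/', '/*j*/', '/*ox3*/']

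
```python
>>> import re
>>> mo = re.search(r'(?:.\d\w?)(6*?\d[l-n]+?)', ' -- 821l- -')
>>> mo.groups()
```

The pattern matches any character, then a digit, then optionally a word character (non-capturing group); then zero or more of a literal '6' (lazy), then a digit, then one or more of a character in [l-n] (lazy) (captured).
`search` walks the string left to right and returns the first match it finds.
The match spans [3:8] → ' 821l'.
Captured: group 1 = '1l'.

('1l',)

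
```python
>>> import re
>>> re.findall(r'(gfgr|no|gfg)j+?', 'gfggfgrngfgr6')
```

`findall` collects group 1 from each match (0 total).
Nothing in the string satisfies the pattern, so the list is empty.

[]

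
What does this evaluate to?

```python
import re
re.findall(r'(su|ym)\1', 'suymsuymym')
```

['ym']

A backreference is literal: `\1` must see the identical characters the first group matched.
With a single group, `findall` returns only what that group captured — 1 item.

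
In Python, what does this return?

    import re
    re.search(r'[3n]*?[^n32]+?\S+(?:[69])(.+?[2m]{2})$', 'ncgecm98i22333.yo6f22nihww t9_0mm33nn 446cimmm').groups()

('f22nihww t9_0mm33nn 446cimmm',)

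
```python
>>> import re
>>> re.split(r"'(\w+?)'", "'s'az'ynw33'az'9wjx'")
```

['', 's', 'az', 'ynw33', 'az', '9wjx', '']

Matches to split on: at [0:3] → "'s'"; at [5:12] → "'ynw33'"; at [14:20] → "'9wjx'".
With a capturing group present, the delimiter's captured portion is kept in the result list.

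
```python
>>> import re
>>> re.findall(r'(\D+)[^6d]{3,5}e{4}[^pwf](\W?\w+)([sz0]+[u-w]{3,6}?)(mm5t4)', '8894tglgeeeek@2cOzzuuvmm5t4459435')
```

This matches one or more of a non-digit (captured); then 3 to 5 of any character except [6d], then exactly 4 of the literal 'e', then any character except [pwf]; then optionally a non-word character, then one or more of a word character (captured); then one or more of one of [sz0], then 3 to 6 of a character in [u-w] (lazy) (captured); then the literal 'mm5', then the literal 't4' (captured).
Matches: at [4:27] match 'tglgeeeek@2cOzzuuvmm5t4', groups = ('t', '@2cOz', 'zuuv', 'mm5t4').
Multiple groups make `findall` return tuples — one 4-tuple for the one match.

[('t', '@2cOz', 'zuuv', 'mm5t4')]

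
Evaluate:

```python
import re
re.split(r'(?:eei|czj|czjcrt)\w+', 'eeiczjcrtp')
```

Matches to split on: at [0:10] → 'eeiczjcrtp'.
`split` removes every match and returns the 2 fragments in between.

['', '']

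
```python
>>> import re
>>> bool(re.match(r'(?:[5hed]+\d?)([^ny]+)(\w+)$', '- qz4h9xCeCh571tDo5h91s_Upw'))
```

False

The pattern matches one or more of one of [5hed], then optionally a digit (non-capturing group); then one or more of any character except [ny] (captured); then one or more of a word character (captured); then anchored at the end.
`re.match` won't scan ahead — the pattern has to work from the very first character.
Here the string doesn't start with a match, so the call returns None, and `bool(None)` is False.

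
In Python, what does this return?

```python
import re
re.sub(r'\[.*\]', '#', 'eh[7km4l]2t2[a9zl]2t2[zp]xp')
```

'eh#xp'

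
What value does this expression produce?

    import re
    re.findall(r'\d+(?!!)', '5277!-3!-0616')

['527', '0616']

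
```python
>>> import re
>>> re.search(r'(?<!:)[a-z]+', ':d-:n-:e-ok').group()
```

'ok'

The negative lookaround is zero-width — it rules out positions where the adjacent text would match, without consuming anything.
The match spans [9:11] → 'ok'.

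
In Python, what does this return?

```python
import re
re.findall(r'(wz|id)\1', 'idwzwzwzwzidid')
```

['wz', 'wz', 'id']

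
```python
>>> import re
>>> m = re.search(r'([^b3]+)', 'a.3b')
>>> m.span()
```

(0, 2)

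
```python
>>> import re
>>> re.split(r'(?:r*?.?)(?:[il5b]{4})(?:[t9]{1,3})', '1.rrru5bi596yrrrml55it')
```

`split` removes every match and returns the 3 fragments in between.

['1.', '6y', '']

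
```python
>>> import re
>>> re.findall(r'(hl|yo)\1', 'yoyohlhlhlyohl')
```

['yo', 'hl']

`\1` has to match the exact text group 1 already captured.
Matches: at [0:4] match 'yoyo', group 1 = 'yo'; at [4:8] match 'hlhl', group 1 = 'hl'.
With a single group, `findall` returns only what that group captured — 2 items.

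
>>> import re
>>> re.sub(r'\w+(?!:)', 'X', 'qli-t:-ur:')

Because the assertion is negative and zero-width, positions next to the forbidden text are skipped.
Matches: at [0:3] → 'qli'; at [7:8] → 'u'.
Every occurrence is swapped for 'X'.

'X-t:-Xr:'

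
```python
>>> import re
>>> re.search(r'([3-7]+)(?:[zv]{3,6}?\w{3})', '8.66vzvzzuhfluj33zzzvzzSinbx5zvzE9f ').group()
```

'66vzvzzu'

This matches one or more of a character in [3-7] (captured); then 3 to 6 of one of [zv] (lazy), then exactly 3 of a word character (non-capturing group).
Because the quantifier is non-greedy, it stops expanding at the earliest point where the rest of the pattern can succeed.
`search` walks the string left to right and returns the first match it finds.
The match spans [2:10] → '66vzvzzu'.
Captured: group 1 = '66'.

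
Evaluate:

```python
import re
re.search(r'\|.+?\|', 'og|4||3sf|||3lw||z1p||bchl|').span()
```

(2, 5)

A non-greedy quantifier consumes as few characters as it can — just enough that the remainder of the pattern still matches from where it stops; whatever follows it matches normally.
`search` walks the string left to right and returns the first match it finds.
The match spans [2:5] → '|4|'.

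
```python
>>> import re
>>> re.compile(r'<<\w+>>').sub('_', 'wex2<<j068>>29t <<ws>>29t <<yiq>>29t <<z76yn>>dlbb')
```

Each match is replaced by '_'.

'wex2_29t _29t _29t _dlbb'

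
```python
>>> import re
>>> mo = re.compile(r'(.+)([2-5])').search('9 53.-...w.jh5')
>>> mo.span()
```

Pattern: one or more of any character (captured); then a character in [2-5] (captured).
The match spans [0:14] → '9 53.-...w.jh5'.

(0, 14)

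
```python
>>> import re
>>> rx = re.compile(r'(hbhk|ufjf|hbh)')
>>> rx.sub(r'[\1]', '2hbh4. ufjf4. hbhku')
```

'2[hbh]4. [ufjf]4. [hbhk]u'

Alternation tries branches left to right and keeps the first one that lets the overall match succeed at that position.
Matches: at [1:4] → 'hbh'; at [7:11] → 'ufjf'; at [14:18] → 'hbhk'.
`\1` in the replacement pulls in group 1's text for each match.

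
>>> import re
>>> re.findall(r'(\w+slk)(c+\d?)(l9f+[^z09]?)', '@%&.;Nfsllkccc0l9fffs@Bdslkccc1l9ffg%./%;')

[('Bdslk', 'ccc1', 'l9ffg')]

This matches one or more of a word character, then the literal 'slk' (captured); then one or more of a literal 'c', then optionally a digit (captured); then the literal 'l9', then one or more of the literal 'f', then optionally any character except [z09] (captured).
Matches: at [22:36] match 'Bdslkccc1l9ffg', groups = ('Bdslk', 'ccc1', 'l9ffg').
`findall` packs the 3 group values into a tuple for every match.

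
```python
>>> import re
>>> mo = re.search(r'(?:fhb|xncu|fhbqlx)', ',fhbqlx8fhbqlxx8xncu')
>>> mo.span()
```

`|` is ordered: at each position the engine commits to the first alternative that works.
The match spans [1:4] → 'fhb'.

(1, 4)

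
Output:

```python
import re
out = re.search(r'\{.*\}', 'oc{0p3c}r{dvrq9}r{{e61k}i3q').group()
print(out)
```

{0p3c}r{dvrq9}r{{e61k}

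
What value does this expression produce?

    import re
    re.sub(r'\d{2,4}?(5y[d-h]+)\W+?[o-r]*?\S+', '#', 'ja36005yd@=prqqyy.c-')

'ja#'

The pattern matches 2 to 4 of a digit (lazy); then the literal '5y', then one or more of a character in [d-h] (captured); then one or more of a non-word character (lazy), then zero or more of a character in [o-r] (lazy), then one or more of a non-whitespace character.
Matches: at [2:20] → '36005yd@=prqqyy.c-'.
Each match is replaced by '#'.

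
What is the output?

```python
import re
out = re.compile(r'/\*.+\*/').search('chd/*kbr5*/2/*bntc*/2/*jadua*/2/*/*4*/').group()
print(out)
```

The match spans [3:38] → '/*kbr5*/2/*bntc*/2/*jadua*/2/*/*4*/'.

/*kbr5*/2/*bntc*/2/*jadua*/2/*/*4*/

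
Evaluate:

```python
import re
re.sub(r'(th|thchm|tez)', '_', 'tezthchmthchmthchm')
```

The regex engine tests alternatives in the order written; an earlier branch that matches wins even if a later one would match more.
Matches: at [0:3] → 'tez'; at [3:5] → 'th'; at [8:10] → 'th'; at [13:15] → 'th'.
Every occurrence is swapped for '_'.

'__chm_chm_chm'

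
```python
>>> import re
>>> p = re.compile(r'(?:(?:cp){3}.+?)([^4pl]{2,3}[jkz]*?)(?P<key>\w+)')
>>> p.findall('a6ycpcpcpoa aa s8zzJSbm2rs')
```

[('a a', 'a')]

The pattern matches the literal 'cp' repeated 3 times, then one or more of any character (lazy) (non-capturing group); then 2 to 3 of any character except [4pl], then zero or more of one of [jkz] (lazy) (captured); then one or more of a word character (captured as 'key').
Because the quantifier is non-greedy, it stops expanding at the earliest point where the rest of the pattern can succeed.
Matches: at [3:14] match 'cpcpcpoa aa', groups = ('a a', 'a').
Multiple groups make `findall` return tuples — one 2-tuple for the one match.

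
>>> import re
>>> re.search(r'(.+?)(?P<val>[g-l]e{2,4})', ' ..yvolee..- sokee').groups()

(' ..yvo', 'lee')

This matches one or more of any character (lazy) (captured); then a character in [g-l], then 2 to 4 of a literal 'e' (captured as 'val').
Lazy quantifiers expand one character at a time until the remainder of the pattern can match.
`re.search` scans for the first position where the pattern succeeds.
The match spans [0:9] → ' ..yvolee'.
Captured: group 1 = ' ..yvo', group 2 = 'lee'.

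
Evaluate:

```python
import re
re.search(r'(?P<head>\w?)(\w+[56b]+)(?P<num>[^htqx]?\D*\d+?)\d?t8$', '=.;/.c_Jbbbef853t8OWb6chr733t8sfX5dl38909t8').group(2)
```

The match spans [5:43] → 'c_Jbbbef853t8OWb6chr733t8sfX5dl38909t8'.
Captured: group 1 = 'c', group 2 = '_Jbbbef853t8OWb6chr733t8sfX5', group 3 = 'dl3890'.

'_Jbbbef853t8OWb6chr733t8sfX5'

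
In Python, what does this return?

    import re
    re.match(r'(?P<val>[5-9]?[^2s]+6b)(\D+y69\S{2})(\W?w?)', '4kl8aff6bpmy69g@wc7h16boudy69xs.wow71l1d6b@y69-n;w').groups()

The match spans [0:33] → '4kl8aff6bpmy69g@wc7h16boudy69xs.w'.
Captured: group 1 = '4kl8aff6bpmy69g@wc7h16b', group 2 = 'oudy69xs', group 3 = '.w'.

('4kl8aff6bpmy69g@wc7h16b', 'oudy69xs', '.w')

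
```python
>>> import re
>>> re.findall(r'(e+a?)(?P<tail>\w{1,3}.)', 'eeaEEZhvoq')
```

The pattern matches one or more of the literal 'e', then optionally the literal 'a' (captured); then 1 to 3 of a word character, then any character (captured as 'tail').
2 groups means the one result is a tuple of 2 captured strings — 1 here.

[('eea', 'EEZh')]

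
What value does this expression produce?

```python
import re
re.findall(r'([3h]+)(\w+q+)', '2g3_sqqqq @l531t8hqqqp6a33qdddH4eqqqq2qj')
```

[('3', '_sqqqq'), ('3', '1t8hqqqp6a33qdddH4eqqqq2q')]

Pattern: one or more of one of [3h] (captured); then one or more of a word character, then one or more of the literal 'q' (captured).
2 groups means each result is a tuple of 2 captured strings — 2 here.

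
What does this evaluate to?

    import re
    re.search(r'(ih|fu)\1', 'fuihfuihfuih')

`\1` is not a pattern — it's the concrete string captured by group 1, re-applied verbatim.
Here no position works, so the call returns None.

None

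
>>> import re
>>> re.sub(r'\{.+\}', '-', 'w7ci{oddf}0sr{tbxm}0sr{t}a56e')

'w7ci-a56e'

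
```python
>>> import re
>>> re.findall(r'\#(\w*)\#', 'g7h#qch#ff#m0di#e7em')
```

Scanning left to right: at [3:8] match '#qch#', group 1 = 'qch'; at [10:16] match '#m0di#', group 1 = 'm0di'.
`findall` collects group 1 from each match (2 total).

['qch', 'm0di']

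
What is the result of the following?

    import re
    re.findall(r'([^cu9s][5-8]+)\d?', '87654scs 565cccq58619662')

['8765', ' 565', 'q586', '66']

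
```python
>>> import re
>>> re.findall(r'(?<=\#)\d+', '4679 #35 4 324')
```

['35']

The lookaround is zero-width — it requires the adjacent text to match without consuming it, so the asserted text isn't part of the match.
Since nothing is captured, `findall` lists the 1 matched substring directly.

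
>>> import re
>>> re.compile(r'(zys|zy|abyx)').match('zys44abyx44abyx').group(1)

'zys'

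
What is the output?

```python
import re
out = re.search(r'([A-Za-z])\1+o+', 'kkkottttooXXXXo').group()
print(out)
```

kkko

`\1` has to match the exact text group 1 already captured.
`re.search` scans for the first position where the pattern succeeds.
The match spans [0:4] → 'kkko'.
Captured: group 1 = 'k'.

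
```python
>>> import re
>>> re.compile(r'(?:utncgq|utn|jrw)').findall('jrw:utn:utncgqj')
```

['jrw', 'utn', 'utncgq']

Alternation isn't longest-match — the leftmost alternative that fits at this position is chosen.
Since nothing is captured, `findall` lists the 3 matched substrings directly.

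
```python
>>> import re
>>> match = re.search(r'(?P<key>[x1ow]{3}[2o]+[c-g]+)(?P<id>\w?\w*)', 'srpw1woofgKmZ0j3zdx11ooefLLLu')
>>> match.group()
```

'w1woofgKmZ0j3zdx11ooefLLLu'

Pattern: exactly 3 of one of [x1ow], then one or more of one of [2o], then one or more of a character in [c-g] (captured as 'key'); then optionally a word character, then zero or more of a word character (captured as 'id').
`re.search` scans for the first position where the pattern succeeds.
The match spans [3:29] → 'w1woofgKmZ0j3zdx11ooefLLLu'.
Captured: group 1 = 'w1woofg', group 2 = 'KmZ0j3zdx11ooefLLLu'.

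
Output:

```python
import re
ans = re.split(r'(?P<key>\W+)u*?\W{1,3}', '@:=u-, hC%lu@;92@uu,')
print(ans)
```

['', '@:=', 'hC%lu', '@', '92', '@', '']

The pattern matches one or more of a non-word character (captured as 'key'); then zero or more of the literal 'u' (lazy), then 1 to 3 of a non-word character.
Matches to split on: at [0:7] → '@:=u-, '; at [12:14] → '@;'; at [16:20] → '@uu,'.
Because the pattern has a capturing group, `split` also inserts each captured text between the pieces.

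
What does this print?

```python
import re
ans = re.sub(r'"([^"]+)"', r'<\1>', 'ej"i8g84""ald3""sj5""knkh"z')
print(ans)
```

ej<i8g84><ald3><sj5><knkh>z

Matches: at [2:9] → '"i8g84"'; at [9:15] → '"ald3"'; at [15:20] → '"sj5"'; at [20:26] → '"knkh"'.
The replacement refers to a captured group, so each match is rewritten using its own captured text.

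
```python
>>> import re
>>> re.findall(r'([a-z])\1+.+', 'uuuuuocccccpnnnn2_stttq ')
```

['u']

`\1` is not a pattern — it's the concrete string captured by group 1, re-applied verbatim.
Walking the string: at [0:24] match 'uuuuuocccccpnnnn2_stttq ', group 1 = 'u'.
One capturing group, so `findall` returns just the captured substring from the one match — 1 in all.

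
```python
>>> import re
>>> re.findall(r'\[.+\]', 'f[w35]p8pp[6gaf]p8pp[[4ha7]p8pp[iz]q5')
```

Scanning left to right: at [1:35] → '[w35]p8pp[6gaf]p8pp[[4ha7]p8pp[iz]'.
No capturing groups, so `findall` returns the 1 full match string.

['[w35]p8pp[6gaf]p8pp[[4ha7]p8pp[iz]']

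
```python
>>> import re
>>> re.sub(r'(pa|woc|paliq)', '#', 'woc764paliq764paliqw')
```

The regex engine tests alternatives in the order written; an earlier branch that matches wins even if a later one would match more.
`sub` substitutes '#' at each match site.

'#764#liq764#liqw'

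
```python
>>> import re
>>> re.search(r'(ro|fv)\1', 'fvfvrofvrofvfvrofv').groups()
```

('fv',)

After group 1 captures some text, `\1` only succeeds where that same text appears again.
`search` walks the string left to right and returns the first match it finds.
The match spans [0:4] → 'fvfv'.
Captured: group 1 = 'fv'.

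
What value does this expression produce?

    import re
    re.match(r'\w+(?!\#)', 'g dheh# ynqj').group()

'g'

Because the assertion is negative and zero-width, positions next to the forbidden text are skipped.
`re.match` only tries the pattern at the start of the string.
The match spans [0:1] → 'g'.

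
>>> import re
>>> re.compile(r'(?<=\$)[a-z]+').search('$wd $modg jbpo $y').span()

The lookaround is zero-width — it requires the adjacent text to match without consuming it, so the asserted text isn't part of the match.
The match spans [1:3] → 'wd'.

(1, 3)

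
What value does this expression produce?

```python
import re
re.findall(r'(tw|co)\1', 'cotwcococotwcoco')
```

['co', 'co']

The backreference `\1` re-matches whatever the first group consumed, character for character.
Matches: at [4:8] match 'coco', group 1 = 'co'; at [12:16] match 'coco', group 1 = 'co'.
With a single group, `findall` returns only what that group captured — 2 items.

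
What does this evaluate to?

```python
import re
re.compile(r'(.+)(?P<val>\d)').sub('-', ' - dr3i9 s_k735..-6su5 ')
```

`sub` substitutes '-' at each match site.

'- '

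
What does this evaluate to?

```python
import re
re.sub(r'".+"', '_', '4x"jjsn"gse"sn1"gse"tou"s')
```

Matches: at [2:24] → '"jjsn"gse"sn1"gse"tou"'.
Every occurrence is swapped for '_'.

'4x_s'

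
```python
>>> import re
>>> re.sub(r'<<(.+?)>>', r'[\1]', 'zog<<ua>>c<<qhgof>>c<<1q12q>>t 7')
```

'zog[ua]c[qhgof]c[1q12q]t 7'

The `?` after the quantifier makes it lazy — it takes as little as possible before letting the rest of the pattern try.
Matches: at [3:9] → '<<ua>>'; at [10:19] → '<<qhgof>>'; at [20:29] → '<<1q12q>>'.
Each match is replaced using the text its own group 1 captured.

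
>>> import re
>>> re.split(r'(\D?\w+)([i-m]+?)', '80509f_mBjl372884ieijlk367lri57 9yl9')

Pattern: optionally a non-digit, then one or more of a word character (captured); then one or more of a character in [i-m] (lazy) (captured).
Matches to split on: at [0:29] → '80509f_mBjl372884ieijlk367lri'; at [31:35] → ' 9yl'.
The group in the pattern means `split` returns the separators' captures alongside the pieces.

['', '80509f_mBjl372884ieijlk367lr', 'i', '57', ' 9y', 'l', '9']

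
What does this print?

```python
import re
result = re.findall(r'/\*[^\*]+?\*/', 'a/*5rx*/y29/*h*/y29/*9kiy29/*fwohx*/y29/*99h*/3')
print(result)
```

['/*5rx*/', '/*h*/', '/*fwohx*/', '/*99h*/']

Walking the string: at [1:8] → '/*5rx*/'; at [11:16] → '/*h*/'; at [27:36] → '/*fwohx*/'; at [39:46] → '/*99h*/'.
No capturing groups, so `findall` returns the 4 full match strings.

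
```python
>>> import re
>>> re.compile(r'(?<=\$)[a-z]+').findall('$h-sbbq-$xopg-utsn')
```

['h', 'xopg']

The lookaround is zero-width — it requires the adjacent text to match without consuming it, so the asserted text isn't part of the match.
Matches: at [1:2] → 'h'; at [9:13] → 'xopg'.
No capturing groups, so `findall` returns the 2 full match strings.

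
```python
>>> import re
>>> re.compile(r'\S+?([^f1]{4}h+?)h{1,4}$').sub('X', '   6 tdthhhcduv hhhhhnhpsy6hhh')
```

This matches one or more of a non-whitespace character (lazy); then exactly 4 of any character except [f1], then one or more of the literal 'h' (lazy) (captured); then 1 to 4 of a literal 'h'; then anchored at the end.
Matches: at [16:30] → 'hhhhhnhpsy6hhh'.
Each match is replaced by 'X'.

'   6 tdthhhcduv X'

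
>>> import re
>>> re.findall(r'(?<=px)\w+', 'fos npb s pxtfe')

Because the assertion is zero-width, the text it checks is not consumed and won't appear in the result.
No capturing groups, so `findall` returns the 1 full match string.

['tfe']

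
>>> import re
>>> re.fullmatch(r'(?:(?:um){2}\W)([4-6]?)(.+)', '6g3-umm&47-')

None

`re.fullmatch` requires the pattern to consume the entire string.
Here the pattern can't cover the whole string, so the call returns None.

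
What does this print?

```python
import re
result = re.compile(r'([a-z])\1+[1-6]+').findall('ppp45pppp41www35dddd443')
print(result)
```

`\1` has to match the exact text group 1 already captured.
Matches: at [0:5] match 'ppp45', group 1 = 'p'; at [5:11] match 'pppp41', group 1 = 'p'; at [11:16] match 'www35', group 1 = 'w'; at [16:23] match 'dddd443', group 1 = 'd'.
Because there's exactly one group, `findall` drops the full match and keeps group 1 from each hit.

['p', 'p', 'w', 'd']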